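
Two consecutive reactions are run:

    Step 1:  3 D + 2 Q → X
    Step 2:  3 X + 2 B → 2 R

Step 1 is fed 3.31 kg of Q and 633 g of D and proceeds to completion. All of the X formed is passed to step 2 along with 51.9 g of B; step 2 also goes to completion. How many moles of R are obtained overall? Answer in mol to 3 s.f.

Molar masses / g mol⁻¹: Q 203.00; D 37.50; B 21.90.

2.37 mol

Step 1:
n(Q) = 3.310×1000 / 203.00 = 16.31 mol
n(D) = 633.0 / 37.50 = 16.88 mol
n/ν → Q: 8.155, D: 5.627; D is limiting.
n(X) produced = (1/3) × 16.88 = 5.627 mol
Step 2:
n(X) available = 5.627 mol
n(B) = 51.90 / 21.90 = 2.370 mol
n/ν → X: 1.876, B: 1.185; B is limiting.
n(R) = (2/2) × 2.370 = 2.370 mol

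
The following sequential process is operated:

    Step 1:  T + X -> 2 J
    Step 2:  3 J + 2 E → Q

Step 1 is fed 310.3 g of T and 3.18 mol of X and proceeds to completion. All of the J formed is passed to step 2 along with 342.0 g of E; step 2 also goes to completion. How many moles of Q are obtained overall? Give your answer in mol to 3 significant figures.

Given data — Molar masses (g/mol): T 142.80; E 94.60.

1.45 mol

Step 1:
n(T) = 310.3 / 142.80 = 2.173 mol
n(X) = 3.180 mol
n/ν → T: 2.173, X: 3.180; T is limiting.
n(J) produced = (2/1) × 2.173 = 4.346 mol
Step 2:
n(J) available = 4.346 mol
n(E) = 342.0 / 94.60 = 3.615 mol
n/ν → J: 1.449, E: 1.808; J is limiting.
n(Q) = (1/3) × 4.346 = 1.449 mol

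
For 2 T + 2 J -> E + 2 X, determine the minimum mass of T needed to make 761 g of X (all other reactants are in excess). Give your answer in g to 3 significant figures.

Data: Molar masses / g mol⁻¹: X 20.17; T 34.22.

1290 g

n(X) = 761 / 20.17 = 37.73 mol
n(T) = (2/2) × 37.73 = 37.73 mol
mass = 37.73 × 34.22 = 1291 g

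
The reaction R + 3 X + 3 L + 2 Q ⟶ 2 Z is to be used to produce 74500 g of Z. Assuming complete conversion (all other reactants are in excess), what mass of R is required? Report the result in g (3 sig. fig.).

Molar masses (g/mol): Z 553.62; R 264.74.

n(Z) = 74500 / 553.62 = 134.6 mol
n(R) = (1/2) × 134.6 = 67.30 mol
mass = 67.30 × 264.74 = 17820 g

17800 g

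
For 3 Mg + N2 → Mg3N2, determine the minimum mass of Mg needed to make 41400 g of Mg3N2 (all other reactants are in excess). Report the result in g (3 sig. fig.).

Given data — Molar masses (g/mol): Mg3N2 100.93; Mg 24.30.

n(Mg3N2) = 41400 / 100.93 = 410.2 mol
n(Mg) = (3/1) × 410.2 = 1231 mol
mass = 1231 × 24.30 = 29910 g

29900 g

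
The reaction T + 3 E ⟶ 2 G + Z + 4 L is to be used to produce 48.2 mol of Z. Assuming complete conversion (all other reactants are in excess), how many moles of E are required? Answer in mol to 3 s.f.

145 mol

n(Z) = 48.20 mol
n(E) = (3/1) × 48.20 = 144.6 mol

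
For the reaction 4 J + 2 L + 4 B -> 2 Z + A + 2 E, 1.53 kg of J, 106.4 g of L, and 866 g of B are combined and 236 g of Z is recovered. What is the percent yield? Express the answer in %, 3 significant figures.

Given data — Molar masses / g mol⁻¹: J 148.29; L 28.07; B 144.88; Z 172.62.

n(J) = 1.530×1000 / 148.29 = 10.32 mol
n(L) = 106.4 / 28.07 = 3.791 mol
n(B) = 866.0 / 144.88 = 5.977 mol
n/ν for J = 10.32/4 = 2.580
n/ν for L = 3.791/2 = 1.896
n/ν for B = 5.977/4 = 1.494
Smallest n/ν is B → limiting reagent.
theoretical n(Z) = (2/4) × 5.977 = 2.989 mol → 516.0 g
% yield = 236 / 516.0 × 100 = 45.74 %

45.7 %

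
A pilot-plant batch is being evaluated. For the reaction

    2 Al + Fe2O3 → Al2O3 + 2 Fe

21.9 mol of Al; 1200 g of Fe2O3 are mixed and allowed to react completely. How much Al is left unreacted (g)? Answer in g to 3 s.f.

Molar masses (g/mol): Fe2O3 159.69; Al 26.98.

185 g

n(Al) = 21.90 mol
n(Fe2O3) = 1200 / 159.69 = 7.515 mol
n/ν → Al: 10.95, Fe2O3: 7.515; Fe2O3 is limiting.
Al consumed = (2/1) × 7.515 = 15.03 mol
Al remaining = 21.90 − 15.03 = 6.870 mol
mass = 6.870 × 26.98 = 185.4 g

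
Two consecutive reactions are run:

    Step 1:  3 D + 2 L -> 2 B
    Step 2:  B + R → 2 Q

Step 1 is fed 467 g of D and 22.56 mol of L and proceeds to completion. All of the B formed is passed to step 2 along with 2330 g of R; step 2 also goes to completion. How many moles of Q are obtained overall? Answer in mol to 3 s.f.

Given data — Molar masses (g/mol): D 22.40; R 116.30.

27.8 mol

Step 1:
n(D) = 467.0 / 22.40 = 20.85 mol
n(L) = 22.56 mol
n/ν for D = 20.85/3 = 6.950
n/ν for L = 22.56/2 = 11.28
Smallest n/ν is D → limiting reagent.
n(B) produced = (2/3) × 20.85 = 13.90 mol
Step 2:
n(B) available = 13.90 mol
n(R) = 2330 / 116.30 = 20.03 mol
n/ν for B = 13.90/1 = 13.90
n/ν for R = 20.03/1 = 20.03
Smallest n/ν is B → limiting reagent.
n(Q) = (2/1) × 13.90 = 27.80 mol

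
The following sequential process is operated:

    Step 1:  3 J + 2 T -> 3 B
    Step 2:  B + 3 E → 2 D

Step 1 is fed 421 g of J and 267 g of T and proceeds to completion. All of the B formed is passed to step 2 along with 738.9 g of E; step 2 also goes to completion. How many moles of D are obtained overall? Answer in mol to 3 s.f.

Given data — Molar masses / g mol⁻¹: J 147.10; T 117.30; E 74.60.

5.72 mol

Step 1:
n(J) = 421.0 / 147.10 = 2.862 mol
n(T) = 267.0 / 117.30 = 2.276 mol
n/ν for J = 2.862/3 = 0.9540
n/ν for T = 2.276/2 = 1.138
Smallest n/ν is J → limiting reagent.
n(B) produced = (3/3) × 2.862 = 2.862 mol
Step 2:
n(B) available = 2.862 mol
n(E) = 738.9 / 74.60 = 9.905 mol
n/ν for B = 2.862/1 = 2.862
n/ν for E = 9.905/3 = 3.302
Smallest n/ν is B → limiting reagent.
n(D) = (2/1) × 2.862 = 5.724 mol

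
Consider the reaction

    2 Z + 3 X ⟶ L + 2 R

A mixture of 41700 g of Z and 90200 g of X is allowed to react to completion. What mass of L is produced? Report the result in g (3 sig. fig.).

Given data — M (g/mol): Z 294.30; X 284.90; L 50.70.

n(Z) = 41700 / 294.30 = 141.7 mol
n(X) = 90200 / 284.90 = 316.6 mol
n/ν → Z: 70.85, X: 105.5; Z is limiting.
n(L) = (1/2) × 141.7 = 70.85 mol
mass = 70.85 × 50.70 = 3592 g

3590 g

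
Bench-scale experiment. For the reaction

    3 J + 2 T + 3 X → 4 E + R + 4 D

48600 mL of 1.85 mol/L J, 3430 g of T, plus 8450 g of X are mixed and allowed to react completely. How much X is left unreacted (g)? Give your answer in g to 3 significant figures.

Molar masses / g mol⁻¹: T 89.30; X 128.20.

n(J) = 1.85 × 48600/1000 = 89.91 mol
n(T) = 3430 / 89.30 = 38.41 mol
n(X) = 8450 / 128.20 = 65.91 mol
n/ν for J = 89.91/3 = 29.97
n/ν for T = 38.41/2 = 19.21
n/ν for X = 65.91/3 = 21.97
Smallest n/ν is T → limiting reagent.
X consumed = (3/2) × 38.41 = 57.62 mol
X remaining = 65.91 − 57.62 = 8.290 mol
mass = 8.290 × 128.20 = 1063 g

1060 g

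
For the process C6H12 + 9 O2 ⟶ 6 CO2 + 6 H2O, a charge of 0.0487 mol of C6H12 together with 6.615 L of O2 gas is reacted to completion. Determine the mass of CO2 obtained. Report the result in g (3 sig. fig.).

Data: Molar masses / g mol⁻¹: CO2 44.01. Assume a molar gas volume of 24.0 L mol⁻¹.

8.09 g

n(C6H12) = 0.04870 mol
n(O2) = 6.615 / 24.0 = 0.2756 mol
n/ν for C6H12 = 0.04870/1 = 0.04870
n/ν for O2 = 0.2756/9 = 0.03062
Smallest n/ν is O2 → limiting reagent.
n(CO2) = (6/9) × 0.2756 = 0.1837 mol
mass = 0.1837 × 44.01 = 8.085 g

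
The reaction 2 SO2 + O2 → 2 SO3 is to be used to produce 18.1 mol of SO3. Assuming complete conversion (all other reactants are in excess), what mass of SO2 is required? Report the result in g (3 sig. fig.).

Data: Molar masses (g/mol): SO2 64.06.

n(SO3) = 18.10 mol
n(SO2) = (2/2) × 18.10 = 18.10 mol
mass = 18.10 × 64.06 = 1159 g

1160 g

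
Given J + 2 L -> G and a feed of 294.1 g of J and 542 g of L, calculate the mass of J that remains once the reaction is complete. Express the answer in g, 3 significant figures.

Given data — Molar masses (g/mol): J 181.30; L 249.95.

97.5 g

n(J) = 294.1 / 181.30 = 1.622 mol
n(L) = 542.0 / 249.95 = 2.168 mol
n/ν → J: 1.622, L: 1.084; L is limiting.
J consumed = (1/2) × 2.168 = 1.084 mol
J remaining = 1.622 − 1.084 = 0.5380 mol
mass = 0.5380 × 181.30 = 97.54 g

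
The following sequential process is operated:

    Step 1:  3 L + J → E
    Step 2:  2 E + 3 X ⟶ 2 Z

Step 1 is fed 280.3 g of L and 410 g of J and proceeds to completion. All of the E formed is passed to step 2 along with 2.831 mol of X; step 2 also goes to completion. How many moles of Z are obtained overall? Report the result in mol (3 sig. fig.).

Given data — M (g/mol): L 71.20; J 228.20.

1.31 mol

Step 1:
n(L) = 280.3 / 71.20 = 3.937 mol
n(J) = 410.0 / 228.20 = 1.797 mol
n/ν for L = 3.937/3 = 1.312
n/ν for J = 1.797/1 = 1.797
Smallest n/ν is L → limiting reagent.
n(E) produced = (1/3) × 3.937 = 1.312 mol
Step 2:
n(E) available = 1.312 mol
n(X) = 2.831 mol
n/ν for E = 1.312/2 = 0.6560
n/ν for X = 2.831/3 = 0.9437
Smallest n/ν is E → limiting reagent.
n(Z) = (2/2) × 1.312 = 1.312 mol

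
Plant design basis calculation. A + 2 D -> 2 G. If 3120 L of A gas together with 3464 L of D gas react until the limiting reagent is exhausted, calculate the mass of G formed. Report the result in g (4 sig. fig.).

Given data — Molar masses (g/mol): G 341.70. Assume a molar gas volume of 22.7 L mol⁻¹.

n(A) = 3120 / 22.7 = 137.4 mol
n(D) = 3464 / 22.7 = 152.6 mol
n/ν → A: 137.4, D: 76.30; D is limiting.
n(G) = (2/2) × 152.6 = 152.6 mol
mass = 152.6 × 341.70 = 52140 g

52140 g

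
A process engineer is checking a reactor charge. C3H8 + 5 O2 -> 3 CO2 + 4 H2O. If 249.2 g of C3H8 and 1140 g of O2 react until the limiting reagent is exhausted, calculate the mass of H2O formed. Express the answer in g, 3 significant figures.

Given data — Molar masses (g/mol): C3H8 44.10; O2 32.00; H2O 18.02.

407 g

n(C3H8) = 249.2 / 44.10 = 5.651 mol
n(O2) = 1140 / 32.00 = 35.63 mol
n/ν for C3H8 = 5.651/1 = 5.651
n/ν for O2 = 35.63/5 = 7.126
Smallest n/ν is C3H8 → limiting reagent.
n(H2O) = (4/1) × 5.651 = 22.60 mol
mass = 22.60 × 18.02 = 407.3 g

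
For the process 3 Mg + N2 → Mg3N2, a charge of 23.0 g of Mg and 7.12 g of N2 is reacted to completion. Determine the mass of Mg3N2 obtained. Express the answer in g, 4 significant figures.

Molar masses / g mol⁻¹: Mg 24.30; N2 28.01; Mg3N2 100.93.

n(Mg) = 23.00 / 24.30 = 0.9465 mol
n(N2) = 7.120 / 28.01 = 0.2542 mol
n/ν for Mg = 0.9465/3 = 0.3155
n/ν for N2 = 0.2542/1 = 0.2542
Smallest n/ν is N2 → limiting reagent.
n(Mg3N2) = (1/1) × 0.2542 = 0.2542 mol
mass = 0.2542 × 100.93 = 25.66 g

25.66 g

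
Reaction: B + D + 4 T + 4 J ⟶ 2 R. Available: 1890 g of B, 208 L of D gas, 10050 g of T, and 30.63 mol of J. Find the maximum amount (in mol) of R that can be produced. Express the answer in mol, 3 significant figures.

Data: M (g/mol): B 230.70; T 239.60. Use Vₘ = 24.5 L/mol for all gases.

n(B) = 1890 / 230.70 = 8.192 mol
n(D) = 208.0 / 24.5 = 8.490 mol
n(T) = 10050 / 239.60 = 41.94 mol
n(J) = 30.63 mol
n/ν for B = 8.192/1 = 8.192
n/ν for D = 8.490/1 = 8.490
n/ν for T = 41.94/4 = 10.49
n/ν for J = 30.63/4 = 7.658
Smallest n/ν is J → limiting reagent.
n(R) = (2/4) × 30.63 = 15.32 mol

15.3 mol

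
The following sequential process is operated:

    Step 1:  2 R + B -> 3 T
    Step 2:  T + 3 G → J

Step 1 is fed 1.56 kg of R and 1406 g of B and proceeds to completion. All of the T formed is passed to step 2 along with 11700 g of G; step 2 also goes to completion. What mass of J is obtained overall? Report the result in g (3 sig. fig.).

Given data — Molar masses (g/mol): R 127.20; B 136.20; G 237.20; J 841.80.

Step 1:
n(R) = 1.560×1000 / 127.20 = 12.26 mol
n(B) = 1406 / 136.20 = 10.32 mol
n/ν → R: 6.130, B: 10.32; R is limiting.
n(T) produced = (3/2) × 12.26 = 18.39 mol
Step 2:
n(T) available = 18.39 mol
n(G) = 11700 / 237.20 = 49.33 mol
n/ν → T: 18.39, G: 16.44; G is limiting.
n(J) = (1/3) × 49.33 = 16.44 mol
mass = 16.44 × 841.80 = 13840 g

13800 g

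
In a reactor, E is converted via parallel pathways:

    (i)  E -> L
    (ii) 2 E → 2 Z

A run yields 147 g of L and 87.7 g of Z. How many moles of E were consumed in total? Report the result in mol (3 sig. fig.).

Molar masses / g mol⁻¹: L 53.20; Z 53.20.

4.41 mol

n(L) = 147 / 53.20 = 2.763 mol
n(Z) = 87.7 / 53.20 = 1.648 mol
n(E) via (i) = (1/1)×2.763 = 2.763 mol
n(E) via (ii) = (2/2)×1.648 = 1.648 mol
total n(E) = 2.763 + 1.648 = 4.411 mol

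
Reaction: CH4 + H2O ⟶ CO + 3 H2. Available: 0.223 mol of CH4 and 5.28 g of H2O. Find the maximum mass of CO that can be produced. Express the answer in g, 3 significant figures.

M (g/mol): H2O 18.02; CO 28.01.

n(CH4) = 0.2230 mol
n(H2O) = 5.280 / 18.02 = 0.2930 mol
n/ν for CH4 = 0.2230/1 = 0.2230
n/ν for H2O = 0.2930/1 = 0.2930
Smallest n/ν is CH4 → limiting reagent.
n(CO) = (1/1) × 0.2230 = 0.2230 mol
mass = 0.2230 × 28.01 = 6.246 g

6.25 g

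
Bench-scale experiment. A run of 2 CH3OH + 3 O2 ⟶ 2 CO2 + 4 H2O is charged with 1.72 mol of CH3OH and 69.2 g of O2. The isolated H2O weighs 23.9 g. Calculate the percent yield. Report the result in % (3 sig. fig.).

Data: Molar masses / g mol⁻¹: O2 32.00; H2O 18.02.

n(CH3OH) = 1.720 mol
n(O2) = 69.20 / 32.00 = 2.163 mol
n/ν for CH3OH = 1.720/2 = 0.8600
n/ν for O2 = 2.163/3 = 0.7210
Smallest n/ν is O2 → limiting reagent.
theoretical n(H2O) = (4/3) × 2.163 = 2.884 mol → 51.97 g
% yield = 23.9 / 51.97 × 100 = 45.99 %

46.0 %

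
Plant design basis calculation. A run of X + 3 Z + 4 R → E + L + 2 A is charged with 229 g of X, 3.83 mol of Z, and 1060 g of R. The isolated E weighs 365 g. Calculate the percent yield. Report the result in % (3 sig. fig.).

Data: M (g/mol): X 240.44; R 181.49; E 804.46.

47.6 %

n(X) = 229.0 / 240.44 = 0.9524 mol
n(Z) = 3.830 mol
n(R) = 1060 / 181.49 = 5.841 mol
n/ν for X = 0.9524/1 = 0.9524
n/ν for Z = 3.830/3 = 1.277
n/ν for R = 5.841/4 = 1.460
Smallest n/ν is X → limiting reagent.
theoretical n(E) = (1/1) × 0.9524 = 0.9524 mol → 766.2 g
% yield = 365 / 766.2 × 100 = 47.64 %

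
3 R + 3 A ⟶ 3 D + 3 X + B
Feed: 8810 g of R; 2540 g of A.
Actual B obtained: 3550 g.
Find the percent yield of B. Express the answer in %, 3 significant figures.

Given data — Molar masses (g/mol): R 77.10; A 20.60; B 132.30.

70.4 %

n(R) = 8810 / 77.10 = 114.3 mol
n(A) = 2540 / 20.60 = 123.3 mol
n/ν for R = 114.3/3 = 38.10
n/ν for A = 123.3/3 = 41.10
Smallest n/ν is R → limiting reagent.
theoretical n(B) = (1/3) × 114.3 = 38.10 mol → 5041 g
% yield = 3550 / 5041 × 100 = 70.42 %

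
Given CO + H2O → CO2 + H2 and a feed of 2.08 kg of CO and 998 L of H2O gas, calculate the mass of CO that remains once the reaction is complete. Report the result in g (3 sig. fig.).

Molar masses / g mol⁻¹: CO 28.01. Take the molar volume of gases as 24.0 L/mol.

915 g

n(CO) = 2.080×1000 / 28.01 = 74.26 mol
n(H2O) = 998.0 / 24.0 = 41.58 mol
n/ν for CO = 74.26/1 = 74.26
n/ν for H2O = 41.58/1 = 41.58
Smallest n/ν is H2O → limiting reagent.
CO consumed = (1/1) × 41.58 = 41.58 mol
CO remaining = 74.26 − 41.58 = 32.68 mol
mass = 32.68 × 28.01 = 915.4 g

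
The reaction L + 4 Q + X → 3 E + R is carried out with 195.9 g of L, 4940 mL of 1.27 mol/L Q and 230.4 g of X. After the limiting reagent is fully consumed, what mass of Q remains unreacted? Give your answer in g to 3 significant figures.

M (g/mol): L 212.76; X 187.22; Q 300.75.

n(L) = 195.9 / 212.76 = 0.9208 mol
n(Q) = 1.27 × 4940/1000 = 6.274 mol
n(X) = 230.4 / 187.22 = 1.231 mol
n/ν → L: 0.9208, Q: 1.569, X: 1.231; L is limiting.
Q consumed = (4/1) × 0.9208 = 3.683 mol
Q remaining = 6.274 − 3.683 = 2.591 mol
mass = 2.591 × 300.75 = 779.2 g

779 g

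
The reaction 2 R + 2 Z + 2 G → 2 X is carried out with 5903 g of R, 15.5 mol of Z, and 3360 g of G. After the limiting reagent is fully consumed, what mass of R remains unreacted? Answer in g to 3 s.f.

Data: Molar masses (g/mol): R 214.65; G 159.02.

2580 g

n(R) = 5903 / 214.65 = 27.50 mol
n(Z) = 15.50 mol
n(G) = 3360 / 159.02 = 21.13 mol
n/ν for R = 27.50/2 = 13.75
n/ν for Z = 15.50/2 = 7.750
n/ν for G = 21.13/2 = 10.57
Smallest n/ν is Z → limiting reagent.
R consumed = (2/2) × 15.50 = 15.50 mol
R remaining = 27.50 − 15.50 = 12.00 mol
mass = 12.00 × 214.65 = 2576 g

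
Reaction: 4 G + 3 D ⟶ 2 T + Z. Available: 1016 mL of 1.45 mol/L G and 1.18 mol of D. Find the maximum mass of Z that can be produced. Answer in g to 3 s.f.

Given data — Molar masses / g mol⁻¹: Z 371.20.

n(G) = 1.45 × 1016/1000 = 1.473 mol
n(D) = 1.180 mol
n/ν for G = 1.473/4 = 0.3683
n/ν for D = 1.180/3 = 0.3933
Smallest n/ν is G → limiting reagent.
n(Z) = (1/4) × 1.473 = 0.3683 mol
mass = 0.3683 × 371.20 = 136.7 g

137 g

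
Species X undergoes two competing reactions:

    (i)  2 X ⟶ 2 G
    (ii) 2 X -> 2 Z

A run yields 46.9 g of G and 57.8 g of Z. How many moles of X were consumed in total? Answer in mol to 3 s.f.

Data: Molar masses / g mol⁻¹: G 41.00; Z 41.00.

n(G) = 46.9 / 41.00 = 1.144 mol
n(Z) = 57.8 / 41.00 = 1.410 mol
n(X) via (i) = (2/2)×1.144 = 1.144 mol
n(X) via (ii) = (2/2)×1.410 = 1.410 mol
total n(X) = 1.144 + 1.410 = 2.554 mol

2.55 mol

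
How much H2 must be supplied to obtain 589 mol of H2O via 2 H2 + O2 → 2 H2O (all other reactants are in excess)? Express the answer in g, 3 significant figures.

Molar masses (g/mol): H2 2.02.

1190 g

n(H2O) = 589.0 mol
n(H2) = (2/2) × 589.0 = 589.0 mol
mass = 589.0 × 2.02 = 1190 g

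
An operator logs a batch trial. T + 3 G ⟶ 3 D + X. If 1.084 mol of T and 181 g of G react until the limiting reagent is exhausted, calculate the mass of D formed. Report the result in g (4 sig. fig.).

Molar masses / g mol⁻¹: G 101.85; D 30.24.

53.74 g

n(T) = 1.084 mol
n(G) = 181.0 / 101.85 = 1.777 mol
n/ν → T: 1.084, G: 0.5923; G is limiting.
n(D) = (3/3) × 1.777 = 1.777 mol
mass = 1.777 × 30.24 = 53.74 g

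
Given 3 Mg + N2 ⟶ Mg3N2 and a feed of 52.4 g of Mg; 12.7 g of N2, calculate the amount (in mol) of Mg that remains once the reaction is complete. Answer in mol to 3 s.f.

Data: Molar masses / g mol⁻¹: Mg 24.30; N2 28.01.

n(Mg) = 52.40 / 24.30 = 2.156 mol
n(N2) = 12.70 / 28.01 = 0.4534 mol
n/ν → Mg: 0.7187, N2: 0.4534; N2 is limiting.
Mg consumed = (3/1) × 0.4534 = 1.360 mol
Mg remaining = 2.156 − 1.360 = 0.7960 mol

0.796 mol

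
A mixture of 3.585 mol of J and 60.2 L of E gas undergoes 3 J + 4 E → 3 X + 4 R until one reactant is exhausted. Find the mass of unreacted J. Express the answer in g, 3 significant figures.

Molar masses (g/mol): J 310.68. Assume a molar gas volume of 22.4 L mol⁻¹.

n(J) = 3.585 mol
n(E) = 60.20 / 22.4 = 2.688 mol
n/ν for J = 3.585/3 = 1.195
n/ν for E = 2.688/4 = 0.6720
Smallest n/ν is E → limiting reagent.
J consumed = (3/4) × 2.688 = 2.016 mol
J remaining = 3.585 − 2.016 = 1.569 mol
mass = 1.569 × 310.68 = 487.5 g

488 g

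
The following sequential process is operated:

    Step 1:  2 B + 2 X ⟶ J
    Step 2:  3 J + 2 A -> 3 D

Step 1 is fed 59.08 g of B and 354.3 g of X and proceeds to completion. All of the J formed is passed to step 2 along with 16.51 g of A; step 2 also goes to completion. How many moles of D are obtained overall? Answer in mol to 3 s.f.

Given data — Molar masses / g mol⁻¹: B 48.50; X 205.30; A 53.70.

Step 1:
n(B) = 59.08 / 48.50 = 1.218 mol
n(X) = 354.3 / 205.30 = 1.726 mol
n/ν for B = 1.218/2 = 0.6090
n/ν for X = 1.726/2 = 0.8630
Smallest n/ν is B → limiting reagent.
n(J) produced = (1/2) × 1.218 = 0.6090 mol
Step 2:
n(J) available = 0.6090 mol
n(A) = 16.51 / 53.70 = 0.3074 mol
n/ν for J = 0.6090/3 = 0.2030
n/ν for A = 0.3074/2 = 0.1537
Smallest n/ν is A → limiting reagent.
n(D) = (3/2) × 0.3074 = 0.4611 mol

0.461 mol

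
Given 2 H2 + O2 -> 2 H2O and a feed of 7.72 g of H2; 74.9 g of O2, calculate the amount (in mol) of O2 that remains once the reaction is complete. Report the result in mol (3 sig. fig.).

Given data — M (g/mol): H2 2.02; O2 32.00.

n(H2) = 7.720 / 2.02 = 3.822 mol
n(O2) = 74.90 / 32.00 = 2.341 mol
n/ν for H2 = 3.822/2 = 1.911
n/ν for O2 = 2.341/1 = 2.341
Smallest n/ν is H2 → limiting reagent.
O2 consumed = (1/2) × 3.822 = 1.911 mol
O2 remaining = 2.341 − 1.911 = 0.4300 mol

0.430 mol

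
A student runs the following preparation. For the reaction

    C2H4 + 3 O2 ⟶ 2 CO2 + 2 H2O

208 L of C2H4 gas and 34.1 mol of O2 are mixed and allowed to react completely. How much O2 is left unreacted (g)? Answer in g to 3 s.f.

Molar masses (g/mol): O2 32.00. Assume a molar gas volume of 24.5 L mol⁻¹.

276 g

n(C2H4) = 208.0 / 24.5 = 8.490 mol
n(O2) = 34.10 mol
n/ν for C2H4 = 8.490/1 = 8.490
n/ν for O2 = 34.10/3 = 11.37
Smallest n/ν is C2H4 → limiting reagent.
O2 consumed = (3/1) × 8.490 = 25.47 mol
O2 remaining = 34.10 − 25.47 = 8.630 mol
mass = 8.630 × 32.00 = 276.2 g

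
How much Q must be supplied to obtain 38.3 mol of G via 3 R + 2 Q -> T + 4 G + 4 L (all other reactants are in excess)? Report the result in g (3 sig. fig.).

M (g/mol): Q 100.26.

n(G) = 38.30 mol
n(Q) = (2/4) × 38.30 = 19.15 mol
mass = 19.15 × 100.26 = 1920 g

1920 g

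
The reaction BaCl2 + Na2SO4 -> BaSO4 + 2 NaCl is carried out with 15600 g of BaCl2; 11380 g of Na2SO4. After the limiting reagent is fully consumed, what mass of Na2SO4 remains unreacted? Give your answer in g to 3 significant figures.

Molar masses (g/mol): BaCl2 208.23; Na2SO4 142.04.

739 g

n(BaCl2) = 15600 / 208.23 = 74.92 mol
n(Na2SO4) = 11380 / 142.04 = 80.12 mol
n/ν for BaCl2 = 74.92/1 = 74.92
n/ν for Na2SO4 = 80.12/1 = 80.12
Smallest n/ν is BaCl2 → limiting reagent.
Na2SO4 consumed = (1/1) × 74.92 = 74.92 mol
Na2SO4 remaining = 80.12 − 74.92 = 5.200 mol
mass = 5.200 × 142.04 = 738.6 g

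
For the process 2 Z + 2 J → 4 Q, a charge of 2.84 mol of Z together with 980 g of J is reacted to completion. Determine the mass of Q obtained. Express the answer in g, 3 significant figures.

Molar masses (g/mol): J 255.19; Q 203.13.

1150 g

n(Z) = 2.840 mol
n(J) = 980.0 / 255.19 = 3.840 mol
n/ν for Z = 2.840/2 = 1.420
n/ν for J = 3.840/2 = 1.920
Smallest n/ν is Z → limiting reagent.
n(Q) = (4/2) × 2.840 = 5.680 mol
mass = 5.680 × 203.13 = 1154 g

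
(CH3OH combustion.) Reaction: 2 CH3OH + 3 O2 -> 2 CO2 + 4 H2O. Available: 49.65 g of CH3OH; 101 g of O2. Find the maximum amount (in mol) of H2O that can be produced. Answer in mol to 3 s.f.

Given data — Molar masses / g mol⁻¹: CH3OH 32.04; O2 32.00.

n(CH3OH) = 49.65 / 32.04 = 1.550 mol
n(O2) = 101.0 / 32.00 = 3.156 mol
n/ν for CH3OH = 1.550/2 = 0.7750
n/ν for O2 = 3.156/3 = 1.052
Smallest n/ν is CH3OH → limiting reagent.
n(H2O) = (4/2) × 1.550 = 3.100 mol

3.10 mol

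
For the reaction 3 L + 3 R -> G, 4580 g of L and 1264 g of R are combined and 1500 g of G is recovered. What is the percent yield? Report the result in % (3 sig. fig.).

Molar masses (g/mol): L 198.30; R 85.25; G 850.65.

35.7 %

n(L) = 4580 / 198.30 = 23.10 mol
n(R) = 1264 / 85.25 = 14.83 mol
n/ν for L = 23.10/3 = 7.700
n/ν for R = 14.83/3 = 4.943
Smallest n/ν is R → limiting reagent.
theoretical n(G) = (1/3) × 14.83 = 4.943 mol → 4205 g
% yield = 1500 / 4205 × 100 = 35.67 %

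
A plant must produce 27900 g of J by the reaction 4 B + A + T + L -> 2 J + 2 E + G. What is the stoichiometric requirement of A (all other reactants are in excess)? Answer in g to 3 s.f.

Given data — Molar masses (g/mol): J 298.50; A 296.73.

13900 g

n(J) = 27900 / 298.50 = 93.47 mol
n(A) = (1/2) × 93.47 = 46.74 mol
mass = 46.74 × 296.73 = 13870 g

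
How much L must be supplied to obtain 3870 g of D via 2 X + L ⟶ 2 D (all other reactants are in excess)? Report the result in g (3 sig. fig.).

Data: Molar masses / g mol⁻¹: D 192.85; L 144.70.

n(D) = 3870 / 192.85 = 20.07 mol
n(L) = (1/2) × 20.07 = 10.04 mol
mass = 10.04 × 144.70 = 1453 g

1450 g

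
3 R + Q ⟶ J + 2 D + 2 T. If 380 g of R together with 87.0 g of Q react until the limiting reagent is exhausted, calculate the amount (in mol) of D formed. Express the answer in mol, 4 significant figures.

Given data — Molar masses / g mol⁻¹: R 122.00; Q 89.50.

1.944 mol

n(R) = 380.0 / 122.00 = 3.115 mol
n(Q) = 87.00 / 89.50 = 0.9721 mol
n/ν → R: 1.038, Q: 0.9721; Q is limiting.
n(D) = (2/1) × 0.9721 = 1.944 mol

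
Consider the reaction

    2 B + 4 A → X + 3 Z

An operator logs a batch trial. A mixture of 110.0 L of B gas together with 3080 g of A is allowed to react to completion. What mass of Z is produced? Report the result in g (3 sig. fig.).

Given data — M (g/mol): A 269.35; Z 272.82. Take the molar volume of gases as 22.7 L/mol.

n(B) = 110.0 / 22.7 = 4.846 mol
n(A) = 3080 / 269.35 = 11.43 mol
n/ν for B = 4.846/2 = 2.423
n/ν for A = 11.43/4 = 2.858
Smallest n/ν is B → limiting reagent.
n(Z) = (3/2) × 4.846 = 7.269 mol
mass = 7.269 × 272.82 = 1983 g

1980 g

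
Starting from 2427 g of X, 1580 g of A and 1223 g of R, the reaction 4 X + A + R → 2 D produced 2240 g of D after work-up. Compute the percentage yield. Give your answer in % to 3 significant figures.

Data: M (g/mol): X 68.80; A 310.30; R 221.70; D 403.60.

54.5 %

n(X) = 2427 / 68.80 = 35.28 mol
n(A) = 1580 / 310.30 = 5.092 mol
n(R) = 1223 / 221.70 = 5.516 mol
n/ν for X = 35.28/4 = 8.820
n/ν for A = 5.092/1 = 5.092
n/ν for R = 5.516/1 = 5.516
Smallest n/ν is A → limiting reagent.
theoretical n(D) = (2/1) × 5.092 = 10.18 mol → 4109 g
% yield = 2240 / 4109 × 100 = 54.51 %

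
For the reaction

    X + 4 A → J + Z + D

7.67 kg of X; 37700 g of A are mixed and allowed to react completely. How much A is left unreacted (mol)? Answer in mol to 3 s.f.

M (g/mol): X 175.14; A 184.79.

n(X) = 7.670×1000 / 175.14 = 43.79 mol
n(A) = 37700 / 184.79 = 204.0 mol
n/ν → X: 43.79, A: 51.00; X is limiting.
A consumed = (4/1) × 43.79 = 175.2 mol
A remaining = 204.0 − 175.2 = 28.80 mol

28.8 mol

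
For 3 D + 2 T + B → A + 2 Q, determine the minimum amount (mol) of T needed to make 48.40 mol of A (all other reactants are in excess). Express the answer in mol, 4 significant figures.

96.80 mol

n(A) = 48.40 mol
n(T) = (2/1) × 48.40 = 96.80 mol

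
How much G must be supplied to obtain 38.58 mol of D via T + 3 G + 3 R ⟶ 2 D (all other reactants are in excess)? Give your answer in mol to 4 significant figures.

n(D) = 38.58 mol
n(G) = (3/2) × 38.58 = 57.87 mol

57.87 mol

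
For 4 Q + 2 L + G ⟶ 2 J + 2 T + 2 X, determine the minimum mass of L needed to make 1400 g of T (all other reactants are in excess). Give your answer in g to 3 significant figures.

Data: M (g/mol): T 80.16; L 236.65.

n(T) = 1400 / 80.16 = 17.47 mol
n(L) = (2/2) × 17.47 = 17.47 mol
mass = 17.47 × 236.65 = 4134 g

4130 g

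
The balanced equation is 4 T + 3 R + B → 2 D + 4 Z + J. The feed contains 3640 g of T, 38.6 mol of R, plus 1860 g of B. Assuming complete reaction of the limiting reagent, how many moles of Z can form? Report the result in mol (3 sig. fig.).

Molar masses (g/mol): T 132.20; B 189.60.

27.5 mol

n(T) = 3640 / 132.20 = 27.53 mol
n(R) = 38.60 mol
n(B) = 1860 / 189.60 = 9.810 mol
n/ν → T: 6.883, R: 12.87, B: 9.810; T is limiting.
n(Z) = (4/4) × 27.53 = 27.53 mol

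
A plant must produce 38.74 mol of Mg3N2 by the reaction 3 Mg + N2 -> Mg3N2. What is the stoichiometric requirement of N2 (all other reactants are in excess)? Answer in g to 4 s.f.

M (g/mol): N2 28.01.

1085 g

n(Mg3N2) = 38.74 mol
n(N2) = (1/1) × 38.74 = 38.74 mol
mass = 38.74 × 28.01 = 1085 g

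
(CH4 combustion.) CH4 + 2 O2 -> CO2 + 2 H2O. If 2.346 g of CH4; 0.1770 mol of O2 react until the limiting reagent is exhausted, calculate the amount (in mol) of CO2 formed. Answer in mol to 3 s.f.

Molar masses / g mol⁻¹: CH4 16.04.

n(CH4) = 2.346 / 16.04 = 0.1463 mol
n(O2) = 0.1770 mol
n/ν for CH4 = 0.1463/1 = 0.1463
n/ν for O2 = 0.1770/2 = 0.08850
Smallest n/ν is O2 → limiting reagent.
n(CO2) = (1/2) × 0.1770 = 0.08850 mol

0.0885 mol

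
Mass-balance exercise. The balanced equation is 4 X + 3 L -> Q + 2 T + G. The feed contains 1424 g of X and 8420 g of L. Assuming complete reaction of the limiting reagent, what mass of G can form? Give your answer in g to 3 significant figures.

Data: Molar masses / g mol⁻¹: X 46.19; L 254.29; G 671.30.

5170 g

n(X) = 1424 / 46.19 = 30.83 mol
n(L) = 8420 / 254.29 = 33.11 mol
n/ν for X = 30.83/4 = 7.708
n/ν for L = 33.11/3 = 11.04
Smallest n/ν is X → limiting reagent.
n(G) = (1/4) × 30.83 = 7.708 mol
mass = 7.708 × 671.30 = 5174 g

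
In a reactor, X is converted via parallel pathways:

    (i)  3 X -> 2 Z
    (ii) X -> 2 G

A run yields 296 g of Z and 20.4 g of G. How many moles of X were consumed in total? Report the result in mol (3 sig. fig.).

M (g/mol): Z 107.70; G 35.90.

4.41 mol

n(Z) = 296 / 107.70 = 2.748 mol
n(G) = 20.4 / 35.90 = 0.5682 mol
n(X) via (i) = (3/2)×2.748 = 4.122 mol
n(X) via (ii) = (1/2)×0.5682 = 0.2841 mol
total n(X) = 4.122 + 0.2841 = 4.406 mol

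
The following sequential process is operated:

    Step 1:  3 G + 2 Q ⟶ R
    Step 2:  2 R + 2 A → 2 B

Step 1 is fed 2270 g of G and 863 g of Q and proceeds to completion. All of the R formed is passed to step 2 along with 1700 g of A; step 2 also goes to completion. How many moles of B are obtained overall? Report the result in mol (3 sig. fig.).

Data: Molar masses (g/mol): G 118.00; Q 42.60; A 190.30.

Step 1:
n(G) = 2270 / 118.00 = 19.24 mol
n(Q) = 863.0 / 42.60 = 20.26 mol
n/ν for G = 19.24/3 = 6.413
n/ν for Q = 20.26/2 = 10.13
Smallest n/ν is G → limiting reagent.
n(R) produced = (1/3) × 19.24 = 6.413 mol
Step 2:
n(R) available = 6.413 mol
n(A) = 1700 / 190.30 = 8.933 mol
n/ν for R = 6.413/2 = 3.207
n/ν for A = 8.933/2 = 4.467
Smallest n/ν is R → limiting reagent.
n(B) = (2/2) × 6.413 = 6.413 mol

6.41 mol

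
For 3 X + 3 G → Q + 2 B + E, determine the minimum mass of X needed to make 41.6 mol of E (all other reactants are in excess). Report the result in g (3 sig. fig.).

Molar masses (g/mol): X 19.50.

n(E) = 41.60 mol
n(X) = (3/1) × 41.60 = 124.8 mol
mass = 124.8 × 19.50 = 2434 g

2430 g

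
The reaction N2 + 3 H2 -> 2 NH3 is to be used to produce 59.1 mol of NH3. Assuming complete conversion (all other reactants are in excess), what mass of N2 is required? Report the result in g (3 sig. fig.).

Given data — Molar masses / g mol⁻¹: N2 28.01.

n(NH3) = 59.10 mol
n(N2) = (1/2) × 59.10 = 29.55 mol
mass = 29.55 × 28.01 = 827.7 g

828 g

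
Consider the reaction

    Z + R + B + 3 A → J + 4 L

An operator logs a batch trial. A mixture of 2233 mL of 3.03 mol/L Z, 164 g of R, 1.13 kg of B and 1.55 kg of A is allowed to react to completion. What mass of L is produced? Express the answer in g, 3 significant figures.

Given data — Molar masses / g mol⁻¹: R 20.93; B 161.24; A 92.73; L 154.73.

3450 g

n(Z) = 3.03 × 2233/1000 = 6.766 mol
n(R) = 164.0 / 20.93 = 7.836 mol
n(B) = 1.130×1000 / 161.24 = 7.008 mol
n(A) = 1.550×1000 / 92.73 = 16.72 mol
n/ν → Z: 6.766, R: 7.836, B: 7.008, A: 5.573; A is limiting.
n(L) = (4/3) × 16.72 = 22.29 mol
mass = 22.29 × 154.73 = 3449 g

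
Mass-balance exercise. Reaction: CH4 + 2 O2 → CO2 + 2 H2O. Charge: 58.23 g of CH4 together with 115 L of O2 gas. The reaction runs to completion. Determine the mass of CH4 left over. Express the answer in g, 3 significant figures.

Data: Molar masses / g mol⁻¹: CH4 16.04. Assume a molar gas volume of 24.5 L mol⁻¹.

20.6 g

n(CH4) = 58.23 / 16.04 = 3.630 mol
n(O2) = 115.0 / 24.5 = 4.694 mol
n/ν for CH4 = 3.630/1 = 3.630
n/ν for O2 = 4.694/2 = 2.347
Smallest n/ν is O2 → limiting reagent.
CH4 consumed = (1/2) × 4.694 = 2.347 mol
CH4 remaining = 3.630 − 2.347 = 1.283 mol
mass = 1.283 × 16.04 = 20.58 g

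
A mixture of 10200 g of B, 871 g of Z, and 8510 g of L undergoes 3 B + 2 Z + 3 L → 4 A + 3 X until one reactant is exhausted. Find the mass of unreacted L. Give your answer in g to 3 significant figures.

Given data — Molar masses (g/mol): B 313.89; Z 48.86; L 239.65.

2100 g

n(B) = 10200 / 313.89 = 32.50 mol
n(Z) = 871.0 / 48.86 = 17.83 mol
n(L) = 8510 / 239.65 = 35.51 mol
n/ν for B = 32.50/3 = 10.83
n/ν for Z = 17.83/2 = 8.915
n/ν for L = 35.51/3 = 11.84
Smallest n/ν is Z → limiting reagent.
L consumed = (3/2) × 17.83 = 26.75 mol
L remaining = 35.51 − 26.75 = 8.760 mol
mass = 8.760 × 239.65 = 2099 g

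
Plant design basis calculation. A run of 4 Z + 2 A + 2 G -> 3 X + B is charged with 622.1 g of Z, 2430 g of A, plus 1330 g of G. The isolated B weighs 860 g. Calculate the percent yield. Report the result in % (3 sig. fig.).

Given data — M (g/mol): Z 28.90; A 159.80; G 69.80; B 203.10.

78.7 %

n(Z) = 622.1 / 28.90 = 21.53 mol
n(A) = 2430 / 159.80 = 15.21 mol
n(G) = 1330 / 69.80 = 19.05 mol
n/ν for Z = 21.53/4 = 5.383
n/ν for A = 15.21/2 = 7.605
n/ν for G = 19.05/2 = 9.525
Smallest n/ν is Z → limiting reagent.
theoretical n(B) = (1/4) × 21.53 = 5.383 mol → 1093 g
% yield = 860 / 1093 × 100 = 78.68 %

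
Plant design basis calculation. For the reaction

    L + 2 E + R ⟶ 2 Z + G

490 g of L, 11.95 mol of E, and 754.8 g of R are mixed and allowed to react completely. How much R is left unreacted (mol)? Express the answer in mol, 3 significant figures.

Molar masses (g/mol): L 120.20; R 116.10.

2.42 mol

n(L) = 490.0 / 120.20 = 4.077 mol
n(E) = 11.95 mol
n(R) = 754.8 / 116.10 = 6.501 mol
n/ν → L: 4.077, E: 5.975, R: 6.501; L is limiting.
R consumed = (1/1) × 4.077 = 4.077 mol
R remaining = 6.501 − 4.077 = 2.424 mol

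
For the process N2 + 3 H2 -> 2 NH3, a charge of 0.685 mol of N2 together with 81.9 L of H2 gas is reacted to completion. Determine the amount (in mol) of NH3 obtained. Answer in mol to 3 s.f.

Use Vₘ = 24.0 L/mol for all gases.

1.37 mol

n(N2) = 0.6850 mol
n(H2) = 81.90 / 24.0 = 3.413 mol
n/ν for N2 = 0.6850/1 = 0.6850
n/ν for H2 = 3.413/3 = 1.138
Smallest n/ν is N2 → limiting reagent.
n(NH3) = (2/1) × 0.6850 = 1.370 mol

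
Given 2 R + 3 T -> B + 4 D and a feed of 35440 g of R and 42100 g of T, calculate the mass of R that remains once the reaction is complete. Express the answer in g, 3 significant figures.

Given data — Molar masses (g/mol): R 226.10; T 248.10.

9860 g

n(R) = 35440 / 226.10 = 156.7 mol
n(T) = 42100 / 248.10 = 169.7 mol
n/ν for R = 156.7/2 = 78.35
n/ν for T = 169.7/3 = 56.57
Smallest n/ν is T → limiting reagent.
R consumed = (2/3) × 169.7 = 113.1 mol
R remaining = 156.7 − 113.1 = 43.60 mol
mass = 43.60 × 226.10 = 9858 g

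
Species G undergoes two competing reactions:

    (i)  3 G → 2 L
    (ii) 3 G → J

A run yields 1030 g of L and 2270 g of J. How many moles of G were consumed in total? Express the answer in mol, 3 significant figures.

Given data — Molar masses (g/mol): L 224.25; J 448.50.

22.1 mol

n(L) = 1030 / 224.25 = 4.593 mol
n(J) = 2270 / 448.50 = 5.061 mol
n(G) via (i) = (3/2)×4.593 = 6.890 mol
n(G) via (ii) = (3/1)×5.061 = 15.18 mol
total n(G) = 6.890 + 15.18 = 22.07 mol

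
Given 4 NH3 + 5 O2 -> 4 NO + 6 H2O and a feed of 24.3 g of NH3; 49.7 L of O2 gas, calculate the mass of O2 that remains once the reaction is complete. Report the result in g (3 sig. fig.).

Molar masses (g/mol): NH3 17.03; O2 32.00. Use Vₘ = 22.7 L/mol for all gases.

13.0 g

n(NH3) = 24.30 / 17.03 = 1.427 mol
n(O2) = 49.70 / 22.7 = 2.189 mol
n/ν for NH3 = 1.427/4 = 0.3568
n/ν for O2 = 2.189/5 = 0.4378
Smallest n/ν is NH3 → limiting reagent.
O2 consumed = (5/4) × 1.427 = 1.784 mol
O2 remaining = 2.189 − 1.784 = 0.4050 mol
mass = 0.4050 × 32.00 = 12.96 g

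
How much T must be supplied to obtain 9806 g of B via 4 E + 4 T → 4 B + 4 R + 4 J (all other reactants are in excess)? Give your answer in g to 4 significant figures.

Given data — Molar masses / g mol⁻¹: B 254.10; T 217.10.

8378 g

n(B) = 9806 / 254.10 = 38.59 mol
n(T) = (4/4) × 38.59 = 38.59 mol
mass = 38.59 × 217.10 = 8378 g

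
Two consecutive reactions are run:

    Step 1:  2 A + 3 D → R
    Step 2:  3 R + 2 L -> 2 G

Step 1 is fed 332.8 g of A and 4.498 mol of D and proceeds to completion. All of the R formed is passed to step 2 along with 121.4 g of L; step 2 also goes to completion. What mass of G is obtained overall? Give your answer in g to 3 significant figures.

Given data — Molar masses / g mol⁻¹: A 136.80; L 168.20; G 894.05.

645 g

Step 1:
n(A) = 332.8 / 136.80 = 2.433 mol
n(D) = 4.498 mol
n/ν → A: 1.217, D: 1.499; A is limiting.
n(R) produced = (1/2) × 2.433 = 1.217 mol
Step 2:
n(R) available = 1.217 mol
n(L) = 121.4 / 168.20 = 0.7218 mol
n/ν → R: 0.4057, L: 0.3609; L is limiting.
n(G) = (2/2) × 0.7218 = 0.7218 mol
mass = 0.7218 × 894.05 = 645.3 g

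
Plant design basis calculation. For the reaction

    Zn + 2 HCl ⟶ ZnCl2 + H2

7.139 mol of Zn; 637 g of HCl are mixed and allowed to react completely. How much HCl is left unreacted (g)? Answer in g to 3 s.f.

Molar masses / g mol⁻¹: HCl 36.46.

n(Zn) = 7.139 mol
n(HCl) = 637.0 / 36.46 = 17.47 mol
n/ν for Zn = 7.139/1 = 7.139
n/ν for HCl = 17.47/2 = 8.735
Smallest n/ν is Zn → limiting reagent.
HCl consumed = (2/1) × 7.139 = 14.28 mol
HCl remaining = 17.47 − 14.28 = 3.190 mol
mass = 3.190 × 36.46 = 116.3 g

116 g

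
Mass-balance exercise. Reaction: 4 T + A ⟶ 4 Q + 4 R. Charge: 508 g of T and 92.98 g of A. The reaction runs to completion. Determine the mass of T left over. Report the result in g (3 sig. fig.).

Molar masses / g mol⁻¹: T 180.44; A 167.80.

108 g

n(T) = 508.0 / 180.44 = 2.815 mol
n(A) = 92.98 / 167.80 = 0.5541 mol
n/ν for T = 2.815/4 = 0.7038
n/ν for A = 0.5541/1 = 0.5541
Smallest n/ν is A → limiting reagent.
T consumed = (4/1) × 0.5541 = 2.216 mol
T remaining = 2.815 − 2.216 = 0.5990 mol
mass = 0.5990 × 180.44 = 108.1 g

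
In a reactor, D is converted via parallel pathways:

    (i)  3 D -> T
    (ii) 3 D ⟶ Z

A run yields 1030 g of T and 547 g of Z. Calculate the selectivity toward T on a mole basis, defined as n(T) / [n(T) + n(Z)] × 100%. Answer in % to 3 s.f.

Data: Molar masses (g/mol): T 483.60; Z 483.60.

n(T) = 1030 / 483.60 = 2.130 mol
n(Z) = 547 / 483.60 = 1.131 mol
selectivity = 2.130/(2.130+1.131) × 100 = 65.32 %

65.3 %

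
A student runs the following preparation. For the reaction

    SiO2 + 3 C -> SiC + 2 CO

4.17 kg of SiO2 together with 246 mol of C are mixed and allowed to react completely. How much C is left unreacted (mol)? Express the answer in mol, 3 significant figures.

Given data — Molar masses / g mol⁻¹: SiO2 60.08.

n(SiO2) = 4.170×1000 / 60.08 = 69.41 mol
n(C) = 246.0 mol
n/ν for SiO2 = 69.41/1 = 69.41
n/ν for C = 246.0/3 = 82.00
Smallest n/ν is SiO2 → limiting reagent.
C consumed = (3/1) × 69.41 = 208.2 mol
C remaining = 246.0 − 208.2 = 37.80 mol

37.8 mol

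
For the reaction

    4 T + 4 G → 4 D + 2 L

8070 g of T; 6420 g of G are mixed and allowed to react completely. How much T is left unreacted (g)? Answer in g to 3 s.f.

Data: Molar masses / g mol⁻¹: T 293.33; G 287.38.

n(T) = 8070 / 293.33 = 27.51 mol
n(G) = 6420 / 287.38 = 22.34 mol
n/ν for T = 27.51/4 = 6.878
n/ν for G = 22.34/4 = 5.585
Smallest n/ν is G → limiting reagent.
T consumed = (4/4) × 22.34 = 22.34 mol
T remaining = 27.51 − 22.34 = 5.170 mol
mass = 5.170 × 293.33 = 1517 g

1520 g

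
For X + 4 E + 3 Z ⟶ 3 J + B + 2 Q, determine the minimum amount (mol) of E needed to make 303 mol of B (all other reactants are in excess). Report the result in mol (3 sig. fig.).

1210 mol

n(B) = 303.0 mol
n(E) = (4/1) × 303.0 = 1212 mol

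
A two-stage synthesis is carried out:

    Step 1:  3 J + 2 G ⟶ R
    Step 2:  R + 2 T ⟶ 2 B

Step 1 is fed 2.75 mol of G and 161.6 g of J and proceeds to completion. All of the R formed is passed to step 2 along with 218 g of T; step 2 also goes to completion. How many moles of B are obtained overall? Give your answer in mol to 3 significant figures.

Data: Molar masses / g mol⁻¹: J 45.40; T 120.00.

Step 1:
n(G) = 2.750 mol
n(J) = 161.6 / 45.40 = 3.559 mol
n/ν for G = 2.750/2 = 1.375
n/ν for J = 3.559/3 = 1.186
Smallest n/ν is J → limiting reagent.
n(R) produced = (1/3) × 3.559 = 1.186 mol
Step 2:
n(R) available = 1.186 mol
n(T) = 218.0 / 120.00 = 1.817 mol
n/ν for R = 1.186/1 = 1.186
n/ν for T = 1.817/2 = 0.9085
Smallest n/ν is T → limiting reagent.
n(B) = (2/2) × 1.817 = 1.817 mol

1.82 mol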